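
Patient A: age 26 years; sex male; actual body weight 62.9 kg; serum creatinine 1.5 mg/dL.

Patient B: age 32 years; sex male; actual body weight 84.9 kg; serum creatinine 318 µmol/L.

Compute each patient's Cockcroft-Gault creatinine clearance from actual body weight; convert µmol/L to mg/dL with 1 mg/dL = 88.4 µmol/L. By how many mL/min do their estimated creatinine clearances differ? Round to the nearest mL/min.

Patient A: CrCl = (140 − 26) × 62.9 / (72 × 1.5) = 7170.6 / 108.00 ≈ 66.4 mL/min
Patient B: SCr = 318 / 88.4 = 3.597 mg/dL
Patient B: CrCl = (140 − 32) × 84.9 / (72 × 3.597) = 9169.2 / 258.98 ≈ 35.4 mL/min
|66.4 − 35.4| = 31.0 mL/min

31 mL/min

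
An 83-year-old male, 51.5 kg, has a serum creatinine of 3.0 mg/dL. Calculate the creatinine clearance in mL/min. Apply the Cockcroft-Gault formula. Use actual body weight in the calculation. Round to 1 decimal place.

13.6 mL/min

CrCl = (140 − 83) × 51.5 / (72 × 3) = 2935.5 / 216.00 ≈ 13.6 mL/min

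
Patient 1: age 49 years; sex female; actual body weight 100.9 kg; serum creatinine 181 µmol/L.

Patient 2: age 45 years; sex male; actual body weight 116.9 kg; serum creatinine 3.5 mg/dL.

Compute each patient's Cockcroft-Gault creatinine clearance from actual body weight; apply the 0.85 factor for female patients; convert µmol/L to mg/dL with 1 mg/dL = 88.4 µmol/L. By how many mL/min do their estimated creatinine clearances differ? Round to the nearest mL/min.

9 mL/min

Patient 1: SCr = 181 / 88.4 = 2.048 mg/dL
Patient 1: CrCl = (140 − 49) × 100.9 / (72 × 2.048) × 0.85 = 9181.9 / 147.46 × 0.85 ≈ 52.9 mL/min
Patient 2: CrCl = (140 − 45) × 116.9 / (72 × 3.5) = 11105.5 / 252.00 ≈ 44.1 mL/min
|52.9 − 44.1| = 8.8 mL/min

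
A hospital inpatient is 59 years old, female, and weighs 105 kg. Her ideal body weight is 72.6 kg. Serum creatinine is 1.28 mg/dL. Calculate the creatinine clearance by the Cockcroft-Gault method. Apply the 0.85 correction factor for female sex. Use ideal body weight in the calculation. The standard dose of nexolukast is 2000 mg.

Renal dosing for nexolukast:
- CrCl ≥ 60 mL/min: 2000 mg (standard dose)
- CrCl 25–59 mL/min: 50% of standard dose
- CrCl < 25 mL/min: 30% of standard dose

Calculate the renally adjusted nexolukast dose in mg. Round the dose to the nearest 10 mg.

CrCl = (140 − 59) × 72.6 / (72 × 1.28) × 0.85 = 5880.6 / 92.16 × 0.85 ≈ 54.2 mL/min
CrCl ≈ 54 mL/min → bracket 25–59 mL/min.
50% of 2000 mg = 1000 mg

1000 mg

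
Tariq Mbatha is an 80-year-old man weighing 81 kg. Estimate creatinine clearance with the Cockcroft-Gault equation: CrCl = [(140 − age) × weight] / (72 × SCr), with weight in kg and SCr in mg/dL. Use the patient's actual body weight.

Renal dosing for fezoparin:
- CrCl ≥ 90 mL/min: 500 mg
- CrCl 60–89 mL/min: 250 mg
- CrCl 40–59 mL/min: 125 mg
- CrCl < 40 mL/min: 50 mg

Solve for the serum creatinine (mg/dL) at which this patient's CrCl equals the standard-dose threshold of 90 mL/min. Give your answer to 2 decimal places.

Standard dose requires CrCl ≥ 90 mL/min.
Set (140 − 80) × 81 / (72 × SCr) = 90
SCr = (140 − 80) × 81 / (72 × 90) = 0.750 mg/dL

0.75 mg/dL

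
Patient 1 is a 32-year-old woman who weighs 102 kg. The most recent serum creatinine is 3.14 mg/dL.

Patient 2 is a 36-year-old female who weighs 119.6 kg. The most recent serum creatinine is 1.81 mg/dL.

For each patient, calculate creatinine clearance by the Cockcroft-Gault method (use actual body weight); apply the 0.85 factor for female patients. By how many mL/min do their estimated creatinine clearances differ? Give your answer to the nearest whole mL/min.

40 mL/min

Patient 1: CrCl = (140 − 32) × 102 / (72 × 3.14) × 0.85 = 11016.0 / 226.08 × 0.85 ≈ 41.4 mL/min
Patient 2: CrCl = (140 − 36) × 119.6 / (72 × 1.81) × 0.85 = 12438.4 / 130.32 × 0.85 ≈ 81.1 mL/min
|41.4 − 81.1| = 39.7 mL/min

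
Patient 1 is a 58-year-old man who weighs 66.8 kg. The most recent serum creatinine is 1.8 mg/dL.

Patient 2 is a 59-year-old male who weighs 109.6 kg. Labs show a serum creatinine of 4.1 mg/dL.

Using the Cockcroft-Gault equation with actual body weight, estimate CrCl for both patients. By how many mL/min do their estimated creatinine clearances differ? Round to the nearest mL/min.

12 mL/min

Patient 1: CrCl = (140 − 58) × 66.8 / (72 × 1.8) = 5477.6 / 129.60 ≈ 42.3 mL/min
Patient 2: CrCl = (140 − 59) × 109.6 / (72 × 4.1) = 8877.6 / 295.20 ≈ 30.1 mL/min
|42.3 − 30.1| = 12.2 mL/min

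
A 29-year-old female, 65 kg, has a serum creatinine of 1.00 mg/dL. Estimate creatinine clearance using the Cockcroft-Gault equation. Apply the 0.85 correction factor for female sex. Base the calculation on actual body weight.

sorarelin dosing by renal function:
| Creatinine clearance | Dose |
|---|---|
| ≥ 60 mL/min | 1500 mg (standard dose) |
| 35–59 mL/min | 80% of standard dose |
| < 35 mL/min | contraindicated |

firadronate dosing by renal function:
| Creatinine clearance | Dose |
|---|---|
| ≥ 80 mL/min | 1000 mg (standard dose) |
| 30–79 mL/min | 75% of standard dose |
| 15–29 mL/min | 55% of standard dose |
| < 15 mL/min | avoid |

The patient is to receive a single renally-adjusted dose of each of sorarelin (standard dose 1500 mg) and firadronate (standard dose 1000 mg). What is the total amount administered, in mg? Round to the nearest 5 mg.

2500 mg

CrCl = (140 − 29) × 65 / (72 × 1) × 0.85 = 7215.0 / 72.00 × 0.85 ≈ 85.2 mL/min
CrCl ≈ 85 mL/min.
sorarelin: ≥ 60 mL/min → 100% of 1500 mg = 1500 mg.
firadronate: ≥ 80 mL/min → 100% of 1000 mg = 1000 mg.
Total = 1500 + 1000 = 2500 mg.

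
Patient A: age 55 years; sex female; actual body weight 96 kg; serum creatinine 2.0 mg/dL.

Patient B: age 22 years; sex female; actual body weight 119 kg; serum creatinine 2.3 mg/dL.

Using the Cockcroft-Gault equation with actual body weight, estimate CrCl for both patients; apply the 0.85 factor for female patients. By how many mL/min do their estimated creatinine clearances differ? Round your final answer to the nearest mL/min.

24 mL/min

Patient A: CrCl = (140 − 55) × 96 / (72 × 2) × 0.85 = 8160.0 / 144.00 × 0.85 ≈ 48.2 mL/min
Patient B: CrCl = (140 − 22) × 119 / (72 × 2.3) × 0.85 = 14042.0 / 165.60 × 0.85 ≈ 72.1 mL/min
|48.2 − 72.1| = 23.9 mL/min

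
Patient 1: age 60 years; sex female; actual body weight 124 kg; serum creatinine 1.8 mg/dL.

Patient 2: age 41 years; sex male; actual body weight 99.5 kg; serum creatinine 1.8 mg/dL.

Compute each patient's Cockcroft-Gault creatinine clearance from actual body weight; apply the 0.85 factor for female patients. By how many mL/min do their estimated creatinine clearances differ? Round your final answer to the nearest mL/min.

Patient 1: CrCl = (140 − 60) × 124 / (72 × 1.8) × 0.85 = 9920.0 / 129.60 × 0.85 ≈ 65.1 mL/min
Patient 2: CrCl = (140 − 41) × 99.5 / (72 × 1.8) = 9850.5 / 129.60 ≈ 76.0 mL/min
|65.1 − 76.0| = 10.9 mL/min

11 mL/min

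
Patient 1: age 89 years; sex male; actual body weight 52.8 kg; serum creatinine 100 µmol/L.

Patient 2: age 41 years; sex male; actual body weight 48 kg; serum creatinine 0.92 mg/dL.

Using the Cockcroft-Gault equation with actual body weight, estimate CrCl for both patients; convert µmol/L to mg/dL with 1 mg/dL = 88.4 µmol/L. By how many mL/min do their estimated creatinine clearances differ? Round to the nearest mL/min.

Patient 1: SCr = 100 / 88.4 = 1.131 mg/dL
Patient 1: CrCl = (140 − 89) × 52.8 / (72 × 1.131) = 2692.8 / 81.43 ≈ 33.1 mL/min
Patient 2: CrCl = (140 − 41) × 48 / (72 × 0.92) = 4752.0 / 66.24 ≈ 71.7 mL/min
|33.1 − 71.7| = 38.6 mL/min

39 mL/min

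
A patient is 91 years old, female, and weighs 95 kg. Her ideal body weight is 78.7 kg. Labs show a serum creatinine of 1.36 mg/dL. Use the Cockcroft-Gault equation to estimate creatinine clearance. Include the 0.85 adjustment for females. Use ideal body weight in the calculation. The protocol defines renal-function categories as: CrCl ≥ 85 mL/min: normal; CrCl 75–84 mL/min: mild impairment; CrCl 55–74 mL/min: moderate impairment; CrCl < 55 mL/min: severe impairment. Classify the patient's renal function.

severe impairment

CrCl = (140 − 91) × 78.7 / (72 × 1.36) × 0.85 = 3856.3 / 97.92 × 0.85 ≈ 33.5 mL/min
33 mL/min falls in the 'severe impairment' range.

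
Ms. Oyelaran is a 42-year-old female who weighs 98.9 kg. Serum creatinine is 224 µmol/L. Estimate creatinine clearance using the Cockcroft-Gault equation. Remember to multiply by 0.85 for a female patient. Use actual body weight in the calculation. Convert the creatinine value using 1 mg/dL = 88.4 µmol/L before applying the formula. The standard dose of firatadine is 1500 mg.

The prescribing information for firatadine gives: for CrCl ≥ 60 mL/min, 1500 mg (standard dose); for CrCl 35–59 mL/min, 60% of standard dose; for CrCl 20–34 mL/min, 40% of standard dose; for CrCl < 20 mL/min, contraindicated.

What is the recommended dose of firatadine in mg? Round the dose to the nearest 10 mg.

SCr = 224 / 88.4 = 2.534 mg/dL
CrCl = (140 − 42) × 98.9 / (72 × 2.534) × 0.85 = 9692.2 / 182.45 × 0.85 ≈ 45.2 mL/min
CrCl ≈ 45 mL/min → bracket 35–59 mL/min.
60% of 1500 mg = 900 mg

900 mg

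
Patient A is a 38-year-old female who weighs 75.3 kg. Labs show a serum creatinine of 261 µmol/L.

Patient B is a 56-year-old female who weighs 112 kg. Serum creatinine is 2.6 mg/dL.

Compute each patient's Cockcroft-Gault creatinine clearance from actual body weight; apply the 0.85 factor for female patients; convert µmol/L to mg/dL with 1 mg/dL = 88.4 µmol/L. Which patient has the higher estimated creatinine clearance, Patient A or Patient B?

Patient A: SCr = 261 / 88.4 = 2.952 mg/dL
Patient A: CrCl = (140 − 38) × 75.3 / (72 × 2.952) × 0.85 = 7680.6 / 212.54 × 0.85 ≈ 30.7 mL/min
Patient B: CrCl = (140 − 56) × 112 / (72 × 2.6) × 0.85 = 9408.0 / 187.20 × 0.85 ≈ 42.7 mL/min
30.7 vs 42.7 mL/min → Patient B is higher.

Patient B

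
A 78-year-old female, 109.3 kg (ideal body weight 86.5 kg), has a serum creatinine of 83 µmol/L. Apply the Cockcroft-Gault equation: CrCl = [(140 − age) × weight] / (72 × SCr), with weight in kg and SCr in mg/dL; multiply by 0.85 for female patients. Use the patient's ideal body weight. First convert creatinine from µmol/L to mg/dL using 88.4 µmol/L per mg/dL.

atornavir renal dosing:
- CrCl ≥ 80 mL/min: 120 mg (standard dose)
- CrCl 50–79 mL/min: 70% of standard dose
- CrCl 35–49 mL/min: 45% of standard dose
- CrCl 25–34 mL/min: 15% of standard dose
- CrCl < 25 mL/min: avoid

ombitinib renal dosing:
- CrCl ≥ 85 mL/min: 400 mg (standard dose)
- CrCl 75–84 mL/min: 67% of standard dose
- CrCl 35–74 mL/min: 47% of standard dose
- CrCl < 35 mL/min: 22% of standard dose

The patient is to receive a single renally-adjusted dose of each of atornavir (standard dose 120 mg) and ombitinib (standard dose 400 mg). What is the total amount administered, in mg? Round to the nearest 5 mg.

270 mg

SCr = 83 / 88.4 = 0.939 mg/dL
CrCl = (140 − 78) × 86.5 / (72 × 0.939) × 0.85 = 5363.0 / 67.61 × 0.85 ≈ 67.4 mL/min
CrCl ≈ 67 mL/min.
atornavir: 50–79 mL/min → 70% of 120 mg = 84 mg.
ombitinib: 35–74 mL/min → 47% of 400 mg = 188 mg.
Total = 84 + 188 = 272 mg.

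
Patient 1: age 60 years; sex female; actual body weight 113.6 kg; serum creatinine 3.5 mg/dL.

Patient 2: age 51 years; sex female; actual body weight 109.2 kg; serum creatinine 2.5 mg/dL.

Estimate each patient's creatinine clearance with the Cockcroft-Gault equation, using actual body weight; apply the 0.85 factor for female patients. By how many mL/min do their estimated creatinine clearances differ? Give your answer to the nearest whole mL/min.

Patient 1: CrCl = (140 − 60) × 113.6 / (72 × 3.5) × 0.85 = 9088.0 / 252.00 × 0.85 ≈ 30.7 mL/min
Patient 2: CrCl = (140 − 51) × 109.2 / (72 × 2.5) × 0.85 = 9718.8 / 180.00 × 0.85 ≈ 45.9 mL/min
|30.7 − 45.9| = 15.2 mL/min

15 mL/min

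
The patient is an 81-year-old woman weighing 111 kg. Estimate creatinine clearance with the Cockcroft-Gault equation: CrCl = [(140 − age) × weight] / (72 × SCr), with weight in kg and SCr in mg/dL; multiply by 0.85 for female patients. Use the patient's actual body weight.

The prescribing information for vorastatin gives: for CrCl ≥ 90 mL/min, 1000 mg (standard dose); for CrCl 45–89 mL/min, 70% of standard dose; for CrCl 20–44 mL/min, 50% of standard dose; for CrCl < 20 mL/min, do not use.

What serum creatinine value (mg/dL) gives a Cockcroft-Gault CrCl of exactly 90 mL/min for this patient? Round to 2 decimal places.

0.86 mg/dL

Standard dose requires CrCl ≥ 90 mL/min.
Set (140 − 81) × 111 × 0.85 / (72 × SCr) = 90
SCr = (140 − 81) × 111 × 0.85 / (72 × 90) = 0.859 mg/dL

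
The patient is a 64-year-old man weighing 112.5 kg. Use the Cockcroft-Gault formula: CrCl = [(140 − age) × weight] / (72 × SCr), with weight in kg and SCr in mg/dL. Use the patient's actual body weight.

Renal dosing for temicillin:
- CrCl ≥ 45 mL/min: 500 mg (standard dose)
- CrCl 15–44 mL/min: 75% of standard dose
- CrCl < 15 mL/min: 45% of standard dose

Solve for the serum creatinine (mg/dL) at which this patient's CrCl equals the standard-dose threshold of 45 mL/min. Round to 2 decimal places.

Standard dose requires CrCl ≥ 45 mL/min.
Set (140 − 64) × 112.5 / (72 × SCr) = 45
SCr = (140 − 64) × 112.5 / (72 × 45) = 2.639 mg/dL

2.64 mg/dL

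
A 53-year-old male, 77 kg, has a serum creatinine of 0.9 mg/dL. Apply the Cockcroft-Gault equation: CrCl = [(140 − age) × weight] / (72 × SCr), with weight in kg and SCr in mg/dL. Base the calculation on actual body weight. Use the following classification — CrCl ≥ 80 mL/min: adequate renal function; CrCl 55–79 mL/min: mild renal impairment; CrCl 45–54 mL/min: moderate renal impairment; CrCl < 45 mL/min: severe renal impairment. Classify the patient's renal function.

adequate renal function

CrCl = (140 − 53) × 77 / (72 × 0.9) = 6699.0 / 64.80 ≈ 103.4 mL/min
103 mL/min falls in the 'adequate renal function' range.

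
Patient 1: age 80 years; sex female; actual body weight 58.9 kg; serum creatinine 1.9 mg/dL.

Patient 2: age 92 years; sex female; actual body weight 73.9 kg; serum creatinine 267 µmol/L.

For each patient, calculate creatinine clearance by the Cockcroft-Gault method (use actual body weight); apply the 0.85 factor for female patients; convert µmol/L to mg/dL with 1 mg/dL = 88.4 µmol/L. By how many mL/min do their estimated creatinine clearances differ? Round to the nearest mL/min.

8 mL/min

Patient 1: CrCl = (140 − 80) × 58.9 / (72 × 1.9) × 0.85 = 3534.0 / 136.80 × 0.85 ≈ 22.0 mL/min
Patient 2: SCr = 267 / 88.4 = 3.02 mg/dL
Patient 2: CrCl = (140 − 92) × 73.9 / (72 × 3.02) × 0.85 = 3547.2 / 217.44 × 0.85 ≈ 13.9 mL/min
|22.0 − 13.9| = 8.1 mL/min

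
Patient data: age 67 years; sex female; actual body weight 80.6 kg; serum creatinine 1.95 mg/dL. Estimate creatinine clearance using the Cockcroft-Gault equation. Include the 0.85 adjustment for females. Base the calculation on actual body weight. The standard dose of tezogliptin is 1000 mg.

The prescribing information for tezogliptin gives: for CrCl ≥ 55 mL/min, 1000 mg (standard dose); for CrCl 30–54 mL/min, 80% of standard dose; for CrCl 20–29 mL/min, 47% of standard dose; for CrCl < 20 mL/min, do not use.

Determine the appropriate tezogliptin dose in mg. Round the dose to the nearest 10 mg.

800 mg

CrCl = (140 − 67) × 80.6 / (72 × 1.95) × 0.85 = 5883.8 / 140.40 × 0.85 ≈ 35.6 mL/min
CrCl ≈ 36 mL/min → bracket 30–54 mL/min.
80% of 1000 mg = 800 mg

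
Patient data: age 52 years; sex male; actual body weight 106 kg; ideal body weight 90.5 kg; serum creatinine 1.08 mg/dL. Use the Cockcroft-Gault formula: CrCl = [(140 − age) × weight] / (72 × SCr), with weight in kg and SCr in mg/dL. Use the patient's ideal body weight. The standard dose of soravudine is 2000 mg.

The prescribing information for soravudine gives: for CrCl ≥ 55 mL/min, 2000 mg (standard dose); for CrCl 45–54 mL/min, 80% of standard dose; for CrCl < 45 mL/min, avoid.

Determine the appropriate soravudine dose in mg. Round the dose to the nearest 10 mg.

2000 mg

CrCl = (140 − 52) × 90.5 / (72 × 1.08) = 7964.0 / 77.76 ≈ 102.4 mL/min
CrCl ≈ 102 mL/min → bracket ≥ 55 mL/min.
100% of 2000 mg = 2000 mg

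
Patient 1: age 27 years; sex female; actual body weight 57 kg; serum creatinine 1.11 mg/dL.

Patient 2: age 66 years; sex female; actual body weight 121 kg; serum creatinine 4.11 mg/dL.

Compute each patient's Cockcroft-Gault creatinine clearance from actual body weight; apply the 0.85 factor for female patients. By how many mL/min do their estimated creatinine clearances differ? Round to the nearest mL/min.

43 mL/min

Patient 1: CrCl = (140 − 27) × 57 / (72 × 1.11) × 0.85 = 6441.0 / 79.92 × 0.85 ≈ 68.5 mL/min
Patient 2: CrCl = (140 − 66) × 121 / (72 × 4.11) × 0.85 = 8954.0 / 295.92 × 0.85 ≈ 25.7 mL/min
|68.5 − 25.7| = 42.8 mL/min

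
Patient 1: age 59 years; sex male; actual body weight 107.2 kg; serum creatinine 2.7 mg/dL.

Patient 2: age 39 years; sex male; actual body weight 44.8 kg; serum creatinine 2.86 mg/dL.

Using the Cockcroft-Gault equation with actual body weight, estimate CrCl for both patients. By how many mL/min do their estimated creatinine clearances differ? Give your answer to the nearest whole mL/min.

23 mL/min

Patient 1: CrCl = (140 − 59) × 107.2 / (72 × 2.7) = 8683.2 / 194.40 ≈ 44.7 mL/min
Patient 2: CrCl = (140 − 39) × 44.8 / (72 × 2.86) = 4524.8 / 205.92 ≈ 22.0 mL/min
|44.7 − 22.0| = 22.7 mL/min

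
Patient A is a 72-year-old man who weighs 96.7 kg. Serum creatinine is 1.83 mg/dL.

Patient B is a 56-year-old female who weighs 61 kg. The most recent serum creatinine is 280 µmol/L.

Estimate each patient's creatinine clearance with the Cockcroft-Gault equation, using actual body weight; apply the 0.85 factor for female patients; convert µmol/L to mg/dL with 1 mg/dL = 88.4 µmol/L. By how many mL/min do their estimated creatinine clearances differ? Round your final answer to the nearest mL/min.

Patient A: CrCl = (140 − 72) × 96.7 / (72 × 1.83) = 6575.6 / 131.76 ≈ 49.9 mL/min
Patient B: SCr = 280 / 88.4 = 3.167 mg/dL
Patient B: CrCl = (140 − 56) × 61 / (72 × 3.167) × 0.85 = 5124.0 / 228.02 × 0.85 ≈ 19.1 mL/min
|49.9 − 19.1| = 30.8 mL/min

31 mL/min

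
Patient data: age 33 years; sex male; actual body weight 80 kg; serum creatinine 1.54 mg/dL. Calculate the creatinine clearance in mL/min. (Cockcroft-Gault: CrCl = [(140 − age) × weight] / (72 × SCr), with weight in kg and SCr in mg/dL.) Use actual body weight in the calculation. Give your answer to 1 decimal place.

CrCl = (140 − 33) × 80 / (72 × 1.54) = 8560.0 / 110.88 ≈ 77.2 mL/min

77.2 mL/min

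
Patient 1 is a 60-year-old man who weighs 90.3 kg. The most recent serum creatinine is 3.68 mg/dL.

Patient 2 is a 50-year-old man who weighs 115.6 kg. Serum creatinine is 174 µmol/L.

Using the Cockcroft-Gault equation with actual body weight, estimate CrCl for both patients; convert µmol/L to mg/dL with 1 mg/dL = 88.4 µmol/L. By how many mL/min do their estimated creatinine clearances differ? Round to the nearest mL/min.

46 mL/min

Patient 1: CrCl = (140 − 60) × 90.3 / (72 × 3.68) = 7224.0 / 264.96 ≈ 27.3 mL/min
Patient 2: SCr = 174 / 88.4 = 1.968 mg/dL
Patient 2: CrCl = (140 − 50) × 115.6 / (72 × 1.968) = 10404.0 / 141.70 ≈ 73.4 mL/min
|27.3 − 73.4| = 46.1 mL/min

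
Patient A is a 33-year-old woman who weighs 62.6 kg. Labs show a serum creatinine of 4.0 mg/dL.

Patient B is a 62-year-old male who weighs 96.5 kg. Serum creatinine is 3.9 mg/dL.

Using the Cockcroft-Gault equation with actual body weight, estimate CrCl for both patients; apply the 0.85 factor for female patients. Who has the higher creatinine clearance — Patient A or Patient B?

Patient A: CrCl = (140 − 33) × 62.6 / (72 × 4) × 0.85 = 6698.2 / 288.00 × 0.85 ≈ 19.8 mL/min
Patient B: CrCl = (140 − 62) × 96.5 / (72 × 3.9) = 7527.0 / 280.80 ≈ 26.8 mL/min
19.8 vs 26.8 mL/min → Patient B is higher.

Patient B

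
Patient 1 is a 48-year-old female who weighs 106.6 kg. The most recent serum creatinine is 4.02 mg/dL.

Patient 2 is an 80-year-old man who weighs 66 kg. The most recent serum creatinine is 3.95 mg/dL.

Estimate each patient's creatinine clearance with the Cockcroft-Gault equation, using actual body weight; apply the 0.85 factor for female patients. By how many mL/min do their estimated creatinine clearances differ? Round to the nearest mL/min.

Patient 1: CrCl = (140 − 48) × 106.6 / (72 × 4.02) × 0.85 = 9807.2 / 289.44 × 0.85 ≈ 28.8 mL/min
Patient 2: CrCl = (140 − 80) × 66 / (72 × 3.95) = 3960.0 / 284.40 ≈ 13.9 mL/min
|28.8 − 13.9| = 14.9 mL/min

15 mL/min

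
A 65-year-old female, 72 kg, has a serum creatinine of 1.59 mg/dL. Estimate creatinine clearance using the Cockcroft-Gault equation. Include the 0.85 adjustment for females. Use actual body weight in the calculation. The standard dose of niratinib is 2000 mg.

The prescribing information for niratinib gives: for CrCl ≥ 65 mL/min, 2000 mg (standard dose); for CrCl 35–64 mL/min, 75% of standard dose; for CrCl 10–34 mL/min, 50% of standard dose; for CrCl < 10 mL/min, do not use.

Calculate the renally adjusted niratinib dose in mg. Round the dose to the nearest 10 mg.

CrCl = (140 − 65) × 72 / (72 × 1.59) × 0.85 = 5400.0 / 114.48 × 0.85 ≈ 40.1 mL/min
CrCl ≈ 40 mL/min → bracket 35–64 mL/min.
75% of 2000 mg = 1500 mg

1500 mg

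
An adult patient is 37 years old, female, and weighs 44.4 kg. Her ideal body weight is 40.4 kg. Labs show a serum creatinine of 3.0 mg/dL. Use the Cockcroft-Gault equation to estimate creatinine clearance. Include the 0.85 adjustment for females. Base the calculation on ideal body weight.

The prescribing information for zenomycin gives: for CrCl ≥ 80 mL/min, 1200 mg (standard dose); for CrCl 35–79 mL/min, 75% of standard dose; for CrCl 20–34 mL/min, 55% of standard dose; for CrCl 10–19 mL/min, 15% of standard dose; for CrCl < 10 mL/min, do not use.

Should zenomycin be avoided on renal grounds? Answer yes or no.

no

CrCl = (140 − 37) × 40.4 / (72 × 3) × 0.85 = 4161.2 / 216.00 × 0.85 ≈ 16.4 mL/min
CrCl ≈ 16 mL/min, which is ≥ 10 mL/min.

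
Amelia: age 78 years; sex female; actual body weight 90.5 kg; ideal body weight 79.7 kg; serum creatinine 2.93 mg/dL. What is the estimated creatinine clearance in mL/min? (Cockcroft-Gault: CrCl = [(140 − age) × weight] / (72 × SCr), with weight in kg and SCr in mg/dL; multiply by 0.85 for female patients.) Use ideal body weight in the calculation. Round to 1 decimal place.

19.9 mL/min

CrCl = (140 − 78) × 79.7 / (72 × 2.93) × 0.85 = 4941.4 / 210.96 × 0.85 ≈ 19.9 mL/min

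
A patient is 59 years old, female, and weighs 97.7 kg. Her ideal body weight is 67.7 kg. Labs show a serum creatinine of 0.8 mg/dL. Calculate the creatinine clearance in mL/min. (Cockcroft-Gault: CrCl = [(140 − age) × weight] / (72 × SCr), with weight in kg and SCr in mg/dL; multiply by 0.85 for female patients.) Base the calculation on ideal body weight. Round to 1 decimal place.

CrCl = (140 − 59) × 67.7 / (72 × 0.8) × 0.85 = 5483.7 / 57.60 × 0.85 ≈ 80.9 mL/min

80.9 mL/min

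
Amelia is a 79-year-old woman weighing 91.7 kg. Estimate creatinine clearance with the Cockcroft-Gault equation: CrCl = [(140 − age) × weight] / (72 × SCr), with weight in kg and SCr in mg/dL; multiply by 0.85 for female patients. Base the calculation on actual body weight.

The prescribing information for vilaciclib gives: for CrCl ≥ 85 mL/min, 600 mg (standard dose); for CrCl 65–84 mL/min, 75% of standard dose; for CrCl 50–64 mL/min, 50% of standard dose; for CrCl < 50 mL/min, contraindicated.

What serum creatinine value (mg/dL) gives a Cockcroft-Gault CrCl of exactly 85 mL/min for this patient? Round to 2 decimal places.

0.78 mg/dL

Standard dose requires CrCl ≥ 85 mL/min.
Set (140 − 79) × 91.7 × 0.85 / (72 × SCr) = 85
SCr = (140 − 79) × 91.7 × 0.85 / (72 × 85) = 0.777 mg/dL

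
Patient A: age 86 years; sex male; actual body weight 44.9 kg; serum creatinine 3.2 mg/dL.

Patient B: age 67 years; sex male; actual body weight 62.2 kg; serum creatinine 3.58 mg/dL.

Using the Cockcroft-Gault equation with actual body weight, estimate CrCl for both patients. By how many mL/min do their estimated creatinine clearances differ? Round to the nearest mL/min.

7 mL/min

Patient A: CrCl = (140 − 86) × 44.9 / (72 × 3.2) = 2424.6 / 230.40 ≈ 10.5 mL/min
Patient B: CrCl = (140 − 67) × 62.2 / (72 × 3.58) = 4540.6 / 257.76 ≈ 17.6 mL/min
|10.5 − 17.6| = 7.1 mL/min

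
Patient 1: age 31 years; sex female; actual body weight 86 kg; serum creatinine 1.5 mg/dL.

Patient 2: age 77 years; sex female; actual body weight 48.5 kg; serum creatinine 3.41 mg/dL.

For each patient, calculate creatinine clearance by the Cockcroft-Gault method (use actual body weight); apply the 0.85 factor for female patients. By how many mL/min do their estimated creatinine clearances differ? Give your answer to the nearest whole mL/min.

63 mL/min

Patient 1: CrCl = (140 − 31) × 86 / (72 × 1.5) × 0.85 = 9374.0 / 108.00 × 0.85 ≈ 73.8 mL/min
Patient 2: CrCl = (140 − 77) × 48.5 / (72 × 3.41) × 0.85 = 3055.5 / 245.52 × 0.85 ≈ 10.6 mL/min
|73.8 − 10.6| = 63.2 mL/min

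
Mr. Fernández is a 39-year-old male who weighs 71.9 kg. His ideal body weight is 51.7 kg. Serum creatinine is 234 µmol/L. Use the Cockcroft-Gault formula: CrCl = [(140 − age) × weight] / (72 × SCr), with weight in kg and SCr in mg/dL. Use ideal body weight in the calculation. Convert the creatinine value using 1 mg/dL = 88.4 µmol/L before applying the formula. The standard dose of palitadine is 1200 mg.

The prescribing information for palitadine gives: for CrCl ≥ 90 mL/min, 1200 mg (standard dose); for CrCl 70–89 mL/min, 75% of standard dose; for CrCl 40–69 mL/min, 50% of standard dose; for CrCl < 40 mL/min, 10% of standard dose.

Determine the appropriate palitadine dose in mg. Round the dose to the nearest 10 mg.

SCr = 234 / 88.4 = 2.647 mg/dL
CrCl = (140 − 39) × 51.7 / (72 × 2.647) = 5221.7 / 190.58 ≈ 27.4 mL/min
CrCl ≈ 27 mL/min → bracket < 40 mL/min.
10% of 1200 mg = 120 mg

120 mg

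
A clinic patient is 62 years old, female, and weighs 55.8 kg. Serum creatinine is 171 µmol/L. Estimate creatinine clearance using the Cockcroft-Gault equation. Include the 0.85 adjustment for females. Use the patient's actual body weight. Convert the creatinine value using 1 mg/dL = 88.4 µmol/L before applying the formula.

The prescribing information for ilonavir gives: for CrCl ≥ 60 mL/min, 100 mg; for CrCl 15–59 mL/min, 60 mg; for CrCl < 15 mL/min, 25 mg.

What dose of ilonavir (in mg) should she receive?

60 mg

SCr = 171 / 88.4 = 1.934 mg/dL
CrCl = (140 − 62) × 55.8 / (72 × 1.934) × 0.85 = 4352.4 / 139.25 × 0.85 ≈ 26.6 mL/min
CrCl ≈ 27 mL/min → bracket 15–59 mL/min.
Dose for this bracket: 60 mg.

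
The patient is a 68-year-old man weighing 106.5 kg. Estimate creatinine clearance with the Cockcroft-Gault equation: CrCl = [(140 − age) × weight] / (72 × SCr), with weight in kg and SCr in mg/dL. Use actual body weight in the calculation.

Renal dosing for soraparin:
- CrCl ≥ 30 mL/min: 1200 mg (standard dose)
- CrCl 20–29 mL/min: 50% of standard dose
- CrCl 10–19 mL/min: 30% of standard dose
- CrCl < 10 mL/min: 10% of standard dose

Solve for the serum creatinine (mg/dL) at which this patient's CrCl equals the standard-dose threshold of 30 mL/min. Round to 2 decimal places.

3.55 mg/dL

Standard dose requires CrCl ≥ 30 mL/min.
Set (140 − 68) × 106.5 / (72 × SCr) = 30
SCr = (140 − 68) × 106.5 / (72 × 30) = 3.550 mg/dL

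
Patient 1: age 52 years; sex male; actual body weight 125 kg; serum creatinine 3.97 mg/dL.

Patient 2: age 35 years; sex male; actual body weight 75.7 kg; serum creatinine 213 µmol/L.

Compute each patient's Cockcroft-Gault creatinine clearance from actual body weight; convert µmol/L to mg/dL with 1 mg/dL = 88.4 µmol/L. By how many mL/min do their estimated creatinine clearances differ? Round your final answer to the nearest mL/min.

7 mL/min

Patient 1: CrCl = (140 − 52) × 125 / (72 × 3.97) = 11000.0 / 285.84 ≈ 38.5 mL/min
Patient 2: SCr = 213 / 88.4 = 2.41 mg/dL
Patient 2: CrCl = (140 − 35) × 75.7 / (72 × 2.41) = 7948.5 / 173.52 ≈ 45.8 mL/min
|38.5 − 45.8| = 7.3 mL/min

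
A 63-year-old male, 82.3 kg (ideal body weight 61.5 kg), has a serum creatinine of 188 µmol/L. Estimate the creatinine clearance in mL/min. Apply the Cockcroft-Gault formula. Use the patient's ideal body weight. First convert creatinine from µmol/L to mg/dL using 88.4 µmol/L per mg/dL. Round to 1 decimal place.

30.9 mL/min

SCr = 188 / 88.4 = 2.127 mg/dL
CrCl = (140 − 63) × 61.5 / (72 × 2.127) = 4735.5 / 153.14 ≈ 30.9 mL/min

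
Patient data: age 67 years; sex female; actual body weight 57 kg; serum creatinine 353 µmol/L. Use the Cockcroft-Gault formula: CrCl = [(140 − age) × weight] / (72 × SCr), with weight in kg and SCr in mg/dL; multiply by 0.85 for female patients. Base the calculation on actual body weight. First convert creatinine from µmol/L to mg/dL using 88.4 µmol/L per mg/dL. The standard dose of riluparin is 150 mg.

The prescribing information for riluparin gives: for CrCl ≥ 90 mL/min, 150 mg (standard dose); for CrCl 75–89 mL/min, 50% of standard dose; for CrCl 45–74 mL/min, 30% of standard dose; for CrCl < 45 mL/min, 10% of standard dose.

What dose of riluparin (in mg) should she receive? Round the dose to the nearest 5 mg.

SCr = 353 / 88.4 = 3.993 mg/dL
CrCl = (140 − 67) × 57 / (72 × 3.993) × 0.85 = 4161.0 / 287.50 × 0.85 ≈ 12.3 mL/min
CrCl ≈ 12 mL/min → bracket < 45 mL/min.
10% of 150 mg = 15 mg

15 mg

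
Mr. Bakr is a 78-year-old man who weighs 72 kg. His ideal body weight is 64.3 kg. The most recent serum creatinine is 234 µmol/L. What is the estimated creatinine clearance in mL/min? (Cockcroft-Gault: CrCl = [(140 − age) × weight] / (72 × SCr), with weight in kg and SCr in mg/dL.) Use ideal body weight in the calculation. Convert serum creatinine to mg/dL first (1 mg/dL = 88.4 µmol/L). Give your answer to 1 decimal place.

20.9 mL/min

SCr = 234 / 88.4 = 2.647 mg/dL
CrCl = (140 − 78) × 64.3 / (72 × 2.647) = 3986.6 / 190.58 ≈ 20.9 mL/min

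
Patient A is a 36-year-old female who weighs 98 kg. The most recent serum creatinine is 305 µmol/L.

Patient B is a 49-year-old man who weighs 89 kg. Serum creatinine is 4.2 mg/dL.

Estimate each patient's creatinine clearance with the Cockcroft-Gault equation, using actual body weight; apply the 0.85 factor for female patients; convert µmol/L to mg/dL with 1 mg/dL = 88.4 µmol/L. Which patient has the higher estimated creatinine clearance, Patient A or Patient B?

Patient A: SCr = 305 / 88.4 = 3.45 mg/dL
Patient A: CrCl = (140 − 36) × 98 / (72 × 3.45) × 0.85 = 10192.0 / 248.40 × 0.85 ≈ 34.9 mL/min
Patient B: CrCl = (140 − 49) × 89 / (72 × 4.2) = 8099.0 / 302.40 ≈ 26.8 mL/min
34.9 vs 26.8 mL/min → Patient A is higher.

Patient A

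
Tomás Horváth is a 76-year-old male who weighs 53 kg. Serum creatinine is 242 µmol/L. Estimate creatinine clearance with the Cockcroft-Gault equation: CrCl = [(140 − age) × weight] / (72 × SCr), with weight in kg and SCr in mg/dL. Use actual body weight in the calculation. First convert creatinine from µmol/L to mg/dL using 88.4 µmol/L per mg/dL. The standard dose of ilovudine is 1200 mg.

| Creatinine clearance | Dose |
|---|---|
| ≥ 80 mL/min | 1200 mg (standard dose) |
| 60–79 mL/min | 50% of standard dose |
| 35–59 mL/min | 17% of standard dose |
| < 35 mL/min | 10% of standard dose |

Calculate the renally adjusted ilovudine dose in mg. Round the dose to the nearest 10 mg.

SCr = 242 / 88.4 = 2.738 mg/dL
CrCl = (140 − 76) × 53 / (72 × 2.738) = 3392.0 / 197.14 ≈ 17.2 mL/min
CrCl ≈ 17 mL/min → bracket < 35 mL/min.
10% of 1200 mg = 120 mg

120 mg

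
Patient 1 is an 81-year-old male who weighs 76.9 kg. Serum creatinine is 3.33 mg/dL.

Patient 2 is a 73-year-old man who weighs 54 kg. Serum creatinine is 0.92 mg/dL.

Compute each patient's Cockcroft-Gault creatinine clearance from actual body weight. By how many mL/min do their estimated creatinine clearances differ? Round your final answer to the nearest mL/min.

Patient 1: CrCl = (140 − 81) × 76.9 / (72 × 3.33) = 4537.1 / 239.76 ≈ 18.9 mL/min
Patient 2: CrCl = (140 − 73) × 54 / (72 × 0.92) = 3618.0 / 66.24 ≈ 54.6 mL/min
|18.9 − 54.6| = 35.7 mL/min

36 mL/min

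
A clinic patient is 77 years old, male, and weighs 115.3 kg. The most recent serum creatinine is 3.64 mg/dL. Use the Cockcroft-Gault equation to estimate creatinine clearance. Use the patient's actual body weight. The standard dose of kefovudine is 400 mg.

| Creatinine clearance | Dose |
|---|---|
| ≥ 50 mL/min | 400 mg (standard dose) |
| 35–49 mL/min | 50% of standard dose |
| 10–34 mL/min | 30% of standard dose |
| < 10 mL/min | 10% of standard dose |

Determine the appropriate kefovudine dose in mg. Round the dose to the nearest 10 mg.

CrCl = (140 − 77) × 115.3 / (72 × 3.64) = 7263.9 / 262.08 ≈ 27.7 mL/min
CrCl ≈ 28 mL/min → bracket 10–34 mL/min.
30% of 400 mg = 120 mg

120 mg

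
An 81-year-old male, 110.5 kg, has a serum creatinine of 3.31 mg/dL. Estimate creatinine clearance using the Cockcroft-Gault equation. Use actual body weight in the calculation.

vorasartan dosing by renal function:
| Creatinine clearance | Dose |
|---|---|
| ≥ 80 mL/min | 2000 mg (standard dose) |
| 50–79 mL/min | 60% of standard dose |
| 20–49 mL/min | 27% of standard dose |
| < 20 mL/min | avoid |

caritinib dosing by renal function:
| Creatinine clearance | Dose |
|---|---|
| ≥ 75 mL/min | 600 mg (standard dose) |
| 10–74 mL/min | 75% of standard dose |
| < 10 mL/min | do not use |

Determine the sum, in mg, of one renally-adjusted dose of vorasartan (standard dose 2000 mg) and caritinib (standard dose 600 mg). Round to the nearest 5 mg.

990 mg

CrCl = (140 − 81) × 110.5 / (72 × 3.31) = 6519.5 / 238.32 ≈ 27.4 mL/min
CrCl ≈ 27 mL/min.
vorasartan: 20–49 mL/min → 27% of 2000 mg = 540 mg.
caritinib: 10–74 mL/min → 75% of 600 mg = 450 mg.
Total = 540 + 450 = 990 mg.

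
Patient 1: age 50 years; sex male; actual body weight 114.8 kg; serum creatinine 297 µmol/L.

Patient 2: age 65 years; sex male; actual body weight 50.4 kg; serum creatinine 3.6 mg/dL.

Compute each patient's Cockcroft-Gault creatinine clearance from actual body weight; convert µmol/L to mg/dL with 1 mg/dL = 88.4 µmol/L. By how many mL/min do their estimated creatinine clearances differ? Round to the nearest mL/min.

28 mL/min

Patient 1: SCr = 297 / 88.4 = 3.36 mg/dL
Patient 1: CrCl = (140 − 50) × 114.8 / (72 × 3.36) = 10332.0 / 241.92 ≈ 42.7 mL/min
Patient 2: CrCl = (140 − 65) × 50.4 / (72 × 3.6) = 3780.0 / 259.20 ≈ 14.6 mL/min
|42.7 − 14.6| = 28.1 mL/min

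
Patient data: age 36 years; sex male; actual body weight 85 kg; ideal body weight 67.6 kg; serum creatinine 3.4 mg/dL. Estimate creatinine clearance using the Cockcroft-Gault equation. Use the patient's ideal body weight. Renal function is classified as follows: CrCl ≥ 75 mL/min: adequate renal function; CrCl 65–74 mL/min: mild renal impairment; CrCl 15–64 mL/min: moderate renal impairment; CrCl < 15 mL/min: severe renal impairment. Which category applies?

CrCl = (140 − 36) × 67.6 / (72 × 3.4) = 7030.4 / 244.80 ≈ 28.7 mL/min
29 mL/min falls in the 'moderate renal impairment' range.

moderate renal impairment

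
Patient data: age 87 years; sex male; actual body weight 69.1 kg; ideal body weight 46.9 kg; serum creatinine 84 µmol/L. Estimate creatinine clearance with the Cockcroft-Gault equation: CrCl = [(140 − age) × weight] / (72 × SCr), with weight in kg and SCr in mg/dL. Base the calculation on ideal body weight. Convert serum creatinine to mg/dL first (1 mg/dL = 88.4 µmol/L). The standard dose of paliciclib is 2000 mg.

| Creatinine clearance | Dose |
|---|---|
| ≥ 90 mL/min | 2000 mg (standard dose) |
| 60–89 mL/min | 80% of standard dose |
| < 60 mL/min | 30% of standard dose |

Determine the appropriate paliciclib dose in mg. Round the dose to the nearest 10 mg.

600 mg

SCr = 84 / 88.4 = 0.95 mg/dL
CrCl = (140 − 87) × 46.9 / (72 × 0.95) = 2485.7 / 68.40 ≈ 36.3 mL/min
CrCl ≈ 36 mL/min → bracket < 60 mL/min.
30% of 2000 mg = 600 mg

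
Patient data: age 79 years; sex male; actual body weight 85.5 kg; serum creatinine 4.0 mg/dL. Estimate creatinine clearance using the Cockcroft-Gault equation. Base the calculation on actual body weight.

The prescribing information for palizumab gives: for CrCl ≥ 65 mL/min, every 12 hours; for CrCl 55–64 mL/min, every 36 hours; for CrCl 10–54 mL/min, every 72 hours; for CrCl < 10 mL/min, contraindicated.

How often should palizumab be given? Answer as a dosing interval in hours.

every 72 hours

CrCl = (140 − 79) × 85.5 / (72 × 4) = 5215.5 / 288.00 ≈ 18.1 mL/min
CrCl ≈ 18 mL/min → bracket 10–54 mL/min → every 72 hours.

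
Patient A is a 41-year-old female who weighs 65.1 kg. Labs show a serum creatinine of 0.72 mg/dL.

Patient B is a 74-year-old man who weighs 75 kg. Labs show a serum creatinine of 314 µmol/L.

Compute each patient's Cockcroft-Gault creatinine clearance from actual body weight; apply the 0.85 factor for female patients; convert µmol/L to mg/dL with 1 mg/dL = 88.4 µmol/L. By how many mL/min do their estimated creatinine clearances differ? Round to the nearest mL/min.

86 mL/min

Patient A: CrCl = (140 − 41) × 65.1 / (72 × 0.72) × 0.85 = 6444.9 / 51.84 × 0.85 ≈ 105.7 mL/min
Patient B: SCr = 314 / 88.4 = 3.552 mg/dL
Patient B: CrCl = (140 − 74) × 75 / (72 × 3.552) = 4950.0 / 255.74 ≈ 19.4 mL/min
|105.7 − 19.4| = 86.3 mL/min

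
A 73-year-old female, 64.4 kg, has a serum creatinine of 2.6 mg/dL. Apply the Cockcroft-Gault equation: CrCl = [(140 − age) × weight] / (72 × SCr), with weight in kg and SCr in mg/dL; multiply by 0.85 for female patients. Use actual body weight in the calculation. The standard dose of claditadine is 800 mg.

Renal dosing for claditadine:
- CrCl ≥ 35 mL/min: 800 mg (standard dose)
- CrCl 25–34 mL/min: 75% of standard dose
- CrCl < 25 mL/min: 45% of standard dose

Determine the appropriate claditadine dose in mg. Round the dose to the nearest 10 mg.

CrCl = (140 − 73) × 64.4 / (72 × 2.6) × 0.85 = 4314.8 / 187.20 × 0.85 ≈ 19.6 mL/min
CrCl ≈ 20 mL/min → bracket < 25 mL/min.
45% of 800 mg = 360 mg

360 mg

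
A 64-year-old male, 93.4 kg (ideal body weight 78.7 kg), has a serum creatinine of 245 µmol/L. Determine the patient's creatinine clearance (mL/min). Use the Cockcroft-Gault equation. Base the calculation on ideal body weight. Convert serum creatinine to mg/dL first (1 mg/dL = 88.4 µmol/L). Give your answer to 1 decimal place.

30.0 mL/min

SCr = 245 / 88.4 = 2.771 mg/dL
CrCl = (140 − 64) × 78.7 / (72 × 2.771) = 5981.2 / 199.51 ≈ 30.0 mL/min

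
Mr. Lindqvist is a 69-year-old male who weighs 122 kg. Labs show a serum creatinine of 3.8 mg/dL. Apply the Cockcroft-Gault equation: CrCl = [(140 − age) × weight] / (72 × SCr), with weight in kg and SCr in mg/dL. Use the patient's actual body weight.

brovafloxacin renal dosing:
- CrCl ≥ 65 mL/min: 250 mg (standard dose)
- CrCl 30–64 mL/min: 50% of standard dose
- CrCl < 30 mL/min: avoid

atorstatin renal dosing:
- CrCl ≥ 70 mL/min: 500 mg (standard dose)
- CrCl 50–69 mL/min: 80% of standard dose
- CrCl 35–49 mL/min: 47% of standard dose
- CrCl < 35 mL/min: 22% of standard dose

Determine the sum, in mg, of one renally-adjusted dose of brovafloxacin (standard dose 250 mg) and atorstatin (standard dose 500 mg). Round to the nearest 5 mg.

235 mg

CrCl = (140 − 69) × 122 / (72 × 3.8) = 8662.0 / 273.60 ≈ 31.7 mL/min
CrCl ≈ 32 mL/min.
brovafloxacin: 30–64 mL/min → 50% of 250 mg = 125 mg.
atorstatin: < 35 mL/min → 22% of 500 mg = 110 mg.
Total = 125 + 110 = 235 mg.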